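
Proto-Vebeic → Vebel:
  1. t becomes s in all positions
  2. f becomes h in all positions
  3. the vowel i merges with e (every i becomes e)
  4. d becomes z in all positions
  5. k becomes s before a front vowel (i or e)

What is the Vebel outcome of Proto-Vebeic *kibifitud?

sebehesuz

Vebel: *kibifitud > kibifisud > kibihisud > kebehesud > kebehesuz > sebehesuz  (by unconditioned shift, unconditioned shift, vowel merger, unconditioned shift, palatalisation)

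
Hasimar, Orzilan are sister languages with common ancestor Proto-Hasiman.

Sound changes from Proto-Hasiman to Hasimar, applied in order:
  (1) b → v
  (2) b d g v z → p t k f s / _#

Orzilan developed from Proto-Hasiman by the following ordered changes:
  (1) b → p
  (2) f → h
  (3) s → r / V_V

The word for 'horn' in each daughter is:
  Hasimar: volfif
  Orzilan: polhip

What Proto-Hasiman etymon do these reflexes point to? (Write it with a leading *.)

*bolfib

Position 6: Hasimar has f, Orzilan has p. Taking the neighbouring segments as reconstructed: Hasimar f could go back to *b or *f or *v; Orzilan p could go back to *p or *b — the one source consistent with every daughter is *b.
Position 4: Hasimar has f, Orzilan has h. Taking the neighbouring segments as reconstructed: Hasimar f can only go back to *f; Orzilan h could go back to *f or *h — the one source consistent with every daughter is *f.
Continuing position by position gives *bolfib; check it forward:
Hasimar: start from *bolfib.
  rule 1 (unconditioned shift): bolfib → volfiv
  rule 2 (final devoicing): volfiv → volfif
  ⇒ Hasimar volfif
Orzilan: *bolfib
  bolfib → polfip   [unconditioned shift]
  polfip → polhip   [unconditioned shift]
  polhip (rule 3 does not apply)
  giving Orzilan polhip.
*bolfib is the unique common source.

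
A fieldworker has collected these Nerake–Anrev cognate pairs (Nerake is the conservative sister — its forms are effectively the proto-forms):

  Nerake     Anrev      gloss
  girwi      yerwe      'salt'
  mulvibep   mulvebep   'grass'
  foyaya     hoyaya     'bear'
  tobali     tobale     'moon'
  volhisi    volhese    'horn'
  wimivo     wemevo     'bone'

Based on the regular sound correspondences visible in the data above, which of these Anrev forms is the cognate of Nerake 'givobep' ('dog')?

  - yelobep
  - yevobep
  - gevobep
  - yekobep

girwi ~ yerwe — Nerake g corresponds to Anrev y word-initially before a front vowel.
wimivo ~ wemevo — Nerake i corresponds to Anrev e after a consonant, before a labial obstruent.
Applying these to Nerake 'givobep':
  givobep → yivobep   (g→y word-initially before a front vowel)
  yivobep → yevobep   (i→e after a consonant, before a labial obstruent)
So the Anrev cognate is 'yevobep'.

yevobep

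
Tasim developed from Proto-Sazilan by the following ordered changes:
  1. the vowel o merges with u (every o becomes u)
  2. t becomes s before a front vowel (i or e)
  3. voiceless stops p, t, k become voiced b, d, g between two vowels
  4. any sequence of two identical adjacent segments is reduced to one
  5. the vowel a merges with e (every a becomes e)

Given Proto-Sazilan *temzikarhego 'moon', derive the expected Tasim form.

semzigerhegu

Tasim: *temzikarhego > temzikarhegu > semzikarhegu > semzigarhegu > semzigerhegu  (by vowel merger, palatalisation, intervocalic voicing, vowel merger)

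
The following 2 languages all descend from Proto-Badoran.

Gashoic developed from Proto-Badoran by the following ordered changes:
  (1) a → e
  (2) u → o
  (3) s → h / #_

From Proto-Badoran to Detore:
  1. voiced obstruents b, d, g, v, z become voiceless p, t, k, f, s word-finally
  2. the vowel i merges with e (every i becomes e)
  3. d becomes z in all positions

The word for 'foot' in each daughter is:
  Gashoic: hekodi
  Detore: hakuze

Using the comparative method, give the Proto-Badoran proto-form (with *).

*hakudi

Position 5: Gashoic has d, Detore has z. Gashoic preserves d here (none of its changes turn any other segment into d), so the proto-segment is *d.
Position 4: Gashoic has o, Detore has u. Detore preserves u here (none of its changes turn any other segment into u), so the proto-segment is *u.
This points to *hakudi. Verify forward in each daughter:
Gashoic: *hakudi > hekudi > hekodi  (by vowel merger, vowel merger)
Detore: *hakudi
  hakudi (rule 1 does not apply)
  hakudi → hakude   [vowel merger]
  hakude → hakuze   [unconditioned shift]
  giving Detore hakuze.
*hakudi is the unique common source.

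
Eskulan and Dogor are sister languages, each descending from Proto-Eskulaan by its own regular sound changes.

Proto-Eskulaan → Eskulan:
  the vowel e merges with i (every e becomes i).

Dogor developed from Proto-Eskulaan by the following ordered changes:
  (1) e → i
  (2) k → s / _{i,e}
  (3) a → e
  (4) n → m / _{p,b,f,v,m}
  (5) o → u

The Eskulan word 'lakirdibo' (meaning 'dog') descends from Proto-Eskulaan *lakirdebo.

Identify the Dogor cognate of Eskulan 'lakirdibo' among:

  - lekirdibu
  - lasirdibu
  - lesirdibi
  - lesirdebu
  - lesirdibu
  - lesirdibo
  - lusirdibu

Dogor: start from *lakirdebo.
  rule 1 (vowel merger): lakirdebo → lakirdibo
  rule 2 (palatalisation): lakirdibo → lasirdibo
  rule 3 (vowel merger): lasirdibo → lesirdibo
  rule 4: no change — lesirdibo
  rule 5 (vowel merger): lesirdibo → lesirdibu
  ⇒ Dogor lesirdibu
The other candidates each miss or misapply at least one Dogor change.

lesirdibu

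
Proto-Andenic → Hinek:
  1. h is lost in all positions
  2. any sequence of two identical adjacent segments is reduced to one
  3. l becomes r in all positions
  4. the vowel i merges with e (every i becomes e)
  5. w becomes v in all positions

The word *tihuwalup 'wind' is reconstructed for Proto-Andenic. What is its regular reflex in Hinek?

teuvarup

Hinek: *tihuwalup > tiuwalup > tiuwarup > teuwarup > teuvarup  (by h-loss, unconditioned shift, vowel merger, unconditioned shift)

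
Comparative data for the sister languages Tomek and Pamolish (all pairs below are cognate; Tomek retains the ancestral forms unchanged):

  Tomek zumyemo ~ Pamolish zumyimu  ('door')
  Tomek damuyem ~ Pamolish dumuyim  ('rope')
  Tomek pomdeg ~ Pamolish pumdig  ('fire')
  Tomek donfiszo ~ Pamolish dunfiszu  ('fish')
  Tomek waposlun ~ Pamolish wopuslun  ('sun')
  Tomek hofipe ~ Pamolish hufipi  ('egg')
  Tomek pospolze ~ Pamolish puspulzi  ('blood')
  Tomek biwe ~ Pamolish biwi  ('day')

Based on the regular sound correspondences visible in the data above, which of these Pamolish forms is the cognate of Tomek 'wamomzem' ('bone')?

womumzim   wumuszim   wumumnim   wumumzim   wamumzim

damuyem ~ dumuyim — Tomek a corresponds to Pamolish u after a consonant, before a nasal.
pomdeg ~ pumdig — Tomek o corresponds to Pamolish u after a consonant, before a nasal.
zumyemo ~ zumyimu, damuyem ~ dumuyim — Tomek e corresponds to Pamolish i after a consonant, before a nasal.
Applying these to Tomek 'wamomzem':
  wamomzem → wumomzem   (a→u after a consonant, before a nasal)
  wumomzem → wumumzem   (o→u after a consonant, before a nasal)
  wumumzem → wumumzim   (e→i after a consonant, before a nasal)
So the Pamolish cognate is 'wumumzim'.

wumumzim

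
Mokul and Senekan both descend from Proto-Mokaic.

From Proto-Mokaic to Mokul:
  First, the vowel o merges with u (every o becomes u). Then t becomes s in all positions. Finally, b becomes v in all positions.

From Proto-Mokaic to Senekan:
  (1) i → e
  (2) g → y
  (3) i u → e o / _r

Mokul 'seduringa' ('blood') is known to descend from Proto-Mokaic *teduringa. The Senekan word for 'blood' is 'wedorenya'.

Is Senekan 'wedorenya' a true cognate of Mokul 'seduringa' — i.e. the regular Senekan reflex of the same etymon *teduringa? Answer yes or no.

Derive the expected Senekan reflex of *teduringa:
Senekan: *teduringa
  teduringa → tedurenga   [vowel merger]
  tedurenga → tedurenya   [unconditioned shift]
  tedurenya → tedorenya   [pre-rhotic lowering]
  giving Senekan tedorenya.
The regular Senekan reflex would be 'tedorenya', but the attested form is 'wedorenya'. The correspondence is irregular, so they are not cognates (the Senekan form has a different source).

no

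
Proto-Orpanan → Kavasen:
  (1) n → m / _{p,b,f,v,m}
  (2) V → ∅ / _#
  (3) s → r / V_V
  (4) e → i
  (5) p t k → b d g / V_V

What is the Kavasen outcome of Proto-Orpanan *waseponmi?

Kavasen: *waseponmi > wasepommi > wasepomm > warepomm > waripomm > waribomm  (by nasal place assimilation, apocope, rhotacism, vowel merger, intervocalic voicing)

waribomm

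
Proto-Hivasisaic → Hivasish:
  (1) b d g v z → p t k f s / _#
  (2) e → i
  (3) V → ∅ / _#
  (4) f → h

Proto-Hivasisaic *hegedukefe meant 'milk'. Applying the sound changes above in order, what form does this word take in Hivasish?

Hivasish: *hegedukefe
  hegedukefe (rule 1 does not apply)
  hegedukefe → higidukifi   [vowel merger]
  higidukifi → higidukif   [apocope]
  higidukif → higidukih   [unconditioned shift]
  giving Hivasish higidukih.

higidukih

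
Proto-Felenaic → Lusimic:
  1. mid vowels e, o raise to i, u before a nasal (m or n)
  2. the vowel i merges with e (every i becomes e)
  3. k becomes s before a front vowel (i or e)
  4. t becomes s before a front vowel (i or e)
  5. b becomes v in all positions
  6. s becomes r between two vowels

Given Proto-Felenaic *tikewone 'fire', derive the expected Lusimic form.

serewune

Lusimic: start from *tikewone.
  rule 1 (pre-nasal raising): tikewone → tikewune
  rule 2 (vowel merger): tikewune → tekewune
  rule 3 (palatalisation): tekewune → tesewune
  rule 4 (palatalisation): tesewune → sesewune
  rule 5: no change — sesewune
  rule 6 (rhotacism): sesewune → serewune
  ⇒ Lusimic serewune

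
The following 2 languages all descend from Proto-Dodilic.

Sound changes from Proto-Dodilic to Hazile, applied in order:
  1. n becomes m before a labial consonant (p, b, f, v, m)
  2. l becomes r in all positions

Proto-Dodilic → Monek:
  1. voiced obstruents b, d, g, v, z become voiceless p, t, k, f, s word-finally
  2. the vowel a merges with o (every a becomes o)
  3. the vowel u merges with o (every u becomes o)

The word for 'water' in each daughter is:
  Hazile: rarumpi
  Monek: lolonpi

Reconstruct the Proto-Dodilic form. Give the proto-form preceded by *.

*lalunpi

Position 5: Hazile has m, Monek has n. Monek preserves n here (none of its changes turn any other segment into n), so the proto-segment is *n.
Position 3: Hazile has r, Monek has l. Monek preserves l here (none of its changes turn any other segment into l), so the proto-segment is *l.
Position 2: Hazile has a, Monek has o. Hazile preserves a here (none of its changes turn any other segment into a), so the proto-segment is *a.
Verify the candidate proto-form against each daughter:
Hazile: *lalunpi > lalumpi > rarumpi  (by nasal place assimilation, unconditioned shift)
Monek: *lalunpi
  lalunpi (rule 1 does not apply)
  lalunpi → lolunpi   [vowel merger]
  lolunpi → lolonpi   [vowel merger]
  giving Monek lolonpi.
Only *lalunpi yields all of Hazile rarumpi, Monek lolonpi.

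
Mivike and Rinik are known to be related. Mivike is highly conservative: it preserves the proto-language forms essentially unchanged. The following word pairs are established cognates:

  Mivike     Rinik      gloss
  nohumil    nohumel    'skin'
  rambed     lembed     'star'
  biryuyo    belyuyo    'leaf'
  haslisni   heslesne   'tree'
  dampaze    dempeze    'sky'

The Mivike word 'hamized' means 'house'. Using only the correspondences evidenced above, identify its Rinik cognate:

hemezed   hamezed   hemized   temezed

hemezed

rambed ~ lembed, dampaze ~ dempeze — Mivike a corresponds to Rinik e after a consonant, before a nasal.
nohumil ~ nohumel, haslisni ~ heslesne — Mivike i corresponds to Rinik e after a consonant, before a consonant other than r, m, n, p, b, f, v.
Applying these to Mivike 'hamized':
  hamized → hemized   (a→e after a consonant, before a nasal)
  hemized → hemezed   (i→e after a consonant, before a consonant other than r, m, n, p, b, f, v)
So the Rinik cognate is 'hemezed'.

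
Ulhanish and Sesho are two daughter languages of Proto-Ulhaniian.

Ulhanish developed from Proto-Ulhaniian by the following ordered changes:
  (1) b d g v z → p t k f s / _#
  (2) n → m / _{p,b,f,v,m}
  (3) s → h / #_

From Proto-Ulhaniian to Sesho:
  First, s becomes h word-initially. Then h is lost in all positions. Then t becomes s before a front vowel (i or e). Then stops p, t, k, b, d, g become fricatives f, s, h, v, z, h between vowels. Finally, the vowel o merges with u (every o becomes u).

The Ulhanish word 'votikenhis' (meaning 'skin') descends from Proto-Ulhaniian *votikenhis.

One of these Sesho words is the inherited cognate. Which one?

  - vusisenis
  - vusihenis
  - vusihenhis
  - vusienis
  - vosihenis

Sesho: *votikenhis > votikenis > vosikenis > vosihenis > vusihenis  (by h-loss, palatalisation, intervocalic lenition, vowel merger)
Among the options, 'vusihenis' alone shows every Sesho change applied in order.

vusihenis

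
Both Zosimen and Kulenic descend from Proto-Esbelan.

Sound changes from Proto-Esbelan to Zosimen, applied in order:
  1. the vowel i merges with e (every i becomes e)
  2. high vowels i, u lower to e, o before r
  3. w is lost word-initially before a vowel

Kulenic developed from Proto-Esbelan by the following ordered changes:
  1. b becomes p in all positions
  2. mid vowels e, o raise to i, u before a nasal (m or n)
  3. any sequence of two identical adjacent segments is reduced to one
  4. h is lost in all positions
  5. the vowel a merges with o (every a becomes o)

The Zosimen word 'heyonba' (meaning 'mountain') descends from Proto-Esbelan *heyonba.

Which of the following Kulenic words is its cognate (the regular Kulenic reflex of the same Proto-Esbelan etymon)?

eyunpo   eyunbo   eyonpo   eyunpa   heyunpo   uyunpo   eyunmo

Kulenic: *heyonba
  heyonba → heyonpa   [unconditioned shift]
  heyonpa → heyunpa   [pre-nasal raising]
  heyunpa (rule 3 does not apply)
  heyunpa → eyunpa   [h-loss]
  eyunpa → eyunpo   [vowel merger]
  giving Kulenic eyunpo.

eyunpo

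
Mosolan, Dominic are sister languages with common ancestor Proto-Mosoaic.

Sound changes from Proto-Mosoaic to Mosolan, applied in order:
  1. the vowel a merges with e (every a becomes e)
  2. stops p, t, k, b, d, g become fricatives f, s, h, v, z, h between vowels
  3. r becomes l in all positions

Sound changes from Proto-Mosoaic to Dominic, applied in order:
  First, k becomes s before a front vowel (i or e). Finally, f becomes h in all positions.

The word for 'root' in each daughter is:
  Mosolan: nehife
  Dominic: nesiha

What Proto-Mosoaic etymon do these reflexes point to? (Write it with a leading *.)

Position 3: Mosolan has h, Dominic has s. Taking the neighbouring segments as reconstructed: Mosolan h could go back to *k or *g or *h; Dominic s could go back to *k or *s — the one source consistent with every daughter is *k.
Position 5: Mosolan has f, Dominic has h. Taking the neighbouring segments as reconstructed: Mosolan f could go back to *p or *f; Dominic h could go back to *f or *h — the one source consistent with every daughter is *f.
Verify the candidate proto-form against each daughter:
Mosolan: *nekifa
  nekifa → nekife   [vowel merger]
  nekife → nehife   [intervocalic lenition]
  nehife (rule 3 does not apply)
  giving Mosolan nehife.
Dominic: *nekifa
  nekifa → nesifa   [palatalisation]
  nesifa → nesiha   [unconditioned shift]
  giving Dominic nesiha.
No other proto-form is consistent with every reflex, so the reconstruction is *nekifa.

*nekifa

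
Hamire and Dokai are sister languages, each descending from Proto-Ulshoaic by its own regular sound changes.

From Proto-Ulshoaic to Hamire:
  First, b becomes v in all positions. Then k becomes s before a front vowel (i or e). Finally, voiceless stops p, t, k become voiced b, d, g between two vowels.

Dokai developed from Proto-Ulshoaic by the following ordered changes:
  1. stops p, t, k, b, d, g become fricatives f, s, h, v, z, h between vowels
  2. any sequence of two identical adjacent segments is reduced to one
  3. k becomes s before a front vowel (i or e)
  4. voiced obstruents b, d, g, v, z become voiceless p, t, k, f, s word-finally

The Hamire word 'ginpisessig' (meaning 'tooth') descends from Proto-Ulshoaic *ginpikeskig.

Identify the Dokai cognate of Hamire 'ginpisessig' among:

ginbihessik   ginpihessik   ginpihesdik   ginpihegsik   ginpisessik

Dokai: start from *ginpikeskig.
  rule 1 (intervocalic lenition): ginpikeskig → ginpiheskig
  rule 2: no change — ginpiheskig
  rule 3 (palatalisation): ginpiheskig → ginpihessig
  rule 4 (final devoicing): ginpihessig → ginpihessik
  ⇒ Dokai ginpihessik
Only 'ginpihessik' matches the regular Dokai development of *ginpikeskig.

ginpihessik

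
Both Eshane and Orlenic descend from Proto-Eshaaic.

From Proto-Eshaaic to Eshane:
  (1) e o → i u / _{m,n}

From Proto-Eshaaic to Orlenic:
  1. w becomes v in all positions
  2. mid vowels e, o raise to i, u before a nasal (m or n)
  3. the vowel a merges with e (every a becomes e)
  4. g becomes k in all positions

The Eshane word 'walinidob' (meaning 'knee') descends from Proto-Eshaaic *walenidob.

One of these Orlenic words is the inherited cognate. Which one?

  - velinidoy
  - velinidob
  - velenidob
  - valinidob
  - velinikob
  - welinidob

Orlenic: *walenidob
  walenidob → valenidob   [unconditioned shift]
  valenidob → valinidob   [pre-nasal raising]
  valinidob → velinidob   [vowel merger]
  velinidob (rule 4 does not apply)
  giving Orlenic velinidob.
Among the options, 'velinidob' alone shows every Orlenic change applied in order.

velinidob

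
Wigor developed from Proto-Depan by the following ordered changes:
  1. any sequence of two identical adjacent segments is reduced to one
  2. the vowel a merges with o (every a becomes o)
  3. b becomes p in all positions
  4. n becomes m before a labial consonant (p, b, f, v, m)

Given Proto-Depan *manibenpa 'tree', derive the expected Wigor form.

Wigor: *manibenpa > monibenpo > monipenpo > monipempo  (by vowel merger, unconditioned shift, nasal place assimilation)

monipempo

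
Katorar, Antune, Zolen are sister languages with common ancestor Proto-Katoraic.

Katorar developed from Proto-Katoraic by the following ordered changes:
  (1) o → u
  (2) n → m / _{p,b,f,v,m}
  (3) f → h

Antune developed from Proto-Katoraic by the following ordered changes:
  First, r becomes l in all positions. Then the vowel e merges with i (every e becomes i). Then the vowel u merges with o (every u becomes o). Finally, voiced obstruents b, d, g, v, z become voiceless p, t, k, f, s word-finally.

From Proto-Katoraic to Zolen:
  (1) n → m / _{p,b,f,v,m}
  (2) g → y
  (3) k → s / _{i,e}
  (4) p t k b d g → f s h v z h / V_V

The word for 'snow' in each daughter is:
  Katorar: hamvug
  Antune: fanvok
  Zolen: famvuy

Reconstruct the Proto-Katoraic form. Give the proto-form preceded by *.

Position 5: Katorar has u, Antune has o, Zolen has u. Zolen preserves u here (none of its changes turn any other segment into u), so the proto-segment is *u.
Position 6: Katorar has g, Antune has k, Zolen has y. Katorar preserves g here (none of its changes turn any other segment into g), so the proto-segment is *g.
This points to *fanvug. Verify forward in each daughter:
Katorar: start from *fanvug.
  rule 1: no change — fanvug
  rule 2 (nasal place assimilation): fanvug → famvug
  rule 3 (unconditioned shift): famvug → hamvug
  ⇒ Katorar hamvug
Antune: *fanvug > fanvog > fanvok  (by vowel merger, final devoicing)
Zolen: *fanvug > famvug > famvuy  (by nasal place assimilation, unconditioned shift)
No other proto-form is consistent with every reflex, so the reconstruction is *fanvug.

*fanvug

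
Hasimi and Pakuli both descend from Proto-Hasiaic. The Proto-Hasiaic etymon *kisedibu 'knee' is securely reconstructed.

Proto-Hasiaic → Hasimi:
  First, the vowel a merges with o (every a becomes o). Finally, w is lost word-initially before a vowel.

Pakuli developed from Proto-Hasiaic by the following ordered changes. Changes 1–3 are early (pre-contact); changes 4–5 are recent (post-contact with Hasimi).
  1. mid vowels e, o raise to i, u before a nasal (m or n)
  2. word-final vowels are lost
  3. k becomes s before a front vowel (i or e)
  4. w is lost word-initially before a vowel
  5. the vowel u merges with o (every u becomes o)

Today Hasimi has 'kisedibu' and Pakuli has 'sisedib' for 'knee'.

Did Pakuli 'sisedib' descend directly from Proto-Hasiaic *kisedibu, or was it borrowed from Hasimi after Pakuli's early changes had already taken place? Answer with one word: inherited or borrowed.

inherited

If inherited, *kisedibu would pass through all of Pakuli's changes:
Pakuli: start from *kisedibu.
  rule 1: no change — kisedibu
  rule 2 (apocope): kisedibu → kisedib
  rule 3 (palatalisation): kisedib → sisedib
  rule 4: no change — sisedib
  rule 5: no change — sisedib
  ⇒ Pakuli sisedib
If borrowed from Hasimi 'kisedibu' after the early changes, it would undergo only the recent ones:
  rule 4 (glide loss): no change (kisedibu)
  rule 5 (vowel merger): kisedibu → kisedibo
  ⇒ as a loan: kisedibo
Pakuli 'sisedib' matches the inherited outcome exactly, so it is an inherited cognate, not a loan.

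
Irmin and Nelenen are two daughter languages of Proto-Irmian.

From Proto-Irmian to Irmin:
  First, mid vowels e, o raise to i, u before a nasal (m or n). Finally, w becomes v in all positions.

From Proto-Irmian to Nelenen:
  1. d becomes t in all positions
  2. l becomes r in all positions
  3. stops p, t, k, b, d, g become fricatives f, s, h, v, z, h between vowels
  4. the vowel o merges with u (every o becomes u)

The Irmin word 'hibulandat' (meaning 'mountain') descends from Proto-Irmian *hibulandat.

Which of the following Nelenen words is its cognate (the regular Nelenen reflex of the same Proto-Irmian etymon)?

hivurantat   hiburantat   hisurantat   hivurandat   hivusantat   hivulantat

hivurantat

Nelenen: *hibulandat
  hibulandat → hibulantat   [unconditioned shift]
  hibulantat → hiburantat   [unconditioned shift]
  hiburantat → hivurantat   [intervocalic lenition]
  hivurantat (rule 4 does not apply)
  giving Nelenen hivurantat.
Only 'hivurantat' matches the regular Nelenen development of *hibulandat.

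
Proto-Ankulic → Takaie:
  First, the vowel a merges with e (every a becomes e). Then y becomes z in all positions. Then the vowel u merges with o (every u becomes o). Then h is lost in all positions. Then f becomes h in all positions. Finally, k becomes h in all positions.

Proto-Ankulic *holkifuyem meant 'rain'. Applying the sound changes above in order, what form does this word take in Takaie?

Takaie: *holkifuyem > holkifuzem > holkifozem > olkifozem > olkihozem > olhihozem  (by unconditioned shift, vowel merger, h-loss, unconditioned shift, unconditioned shift)

olhihozem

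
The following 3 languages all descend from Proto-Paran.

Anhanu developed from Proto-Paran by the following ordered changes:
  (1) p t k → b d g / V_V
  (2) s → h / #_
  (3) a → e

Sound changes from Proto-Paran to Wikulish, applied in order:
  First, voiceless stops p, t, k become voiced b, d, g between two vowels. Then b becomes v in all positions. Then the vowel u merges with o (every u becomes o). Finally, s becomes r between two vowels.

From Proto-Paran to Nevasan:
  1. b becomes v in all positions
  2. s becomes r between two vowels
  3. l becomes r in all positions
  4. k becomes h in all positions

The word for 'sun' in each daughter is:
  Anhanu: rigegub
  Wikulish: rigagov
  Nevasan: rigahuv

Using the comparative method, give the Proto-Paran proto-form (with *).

Position 4: Anhanu has e, Wikulish has a, Nevasan has a. Wikulish preserves a here (none of its changes turn any other segment into a), so the proto-segment is *a.
Position 5: Anhanu has g, Wikulish has g, Nevasan has h. Taking the neighbouring segments as reconstructed: Anhanu g could go back to *k or *g; Wikulish g could go back to *k or *g; Nevasan h could go back to *k or *h — the one source consistent with every daughter is *k.
Verify the candidate proto-form against each daughter:
Anhanu: *rigakub > rigagub > rigegub  (by intervocalic voicing, vowel merger)
Wikulish: start from *rigakub.
  rule 1 (intervocalic voicing): rigakub → rigagub
  rule 2 (unconditioned shift): rigagub → rigaguv
  rule 3 (vowel merger): rigaguv → rigagov
  rule 4: no change — rigagov
  ⇒ Wikulish rigagov
Nevasan: *rigakub > rigakuv > rigahuv  (by unconditioned shift, unconditioned shift)
No other proto-form is consistent with every reflex, so the reconstruction is *rigakub.

*rigakub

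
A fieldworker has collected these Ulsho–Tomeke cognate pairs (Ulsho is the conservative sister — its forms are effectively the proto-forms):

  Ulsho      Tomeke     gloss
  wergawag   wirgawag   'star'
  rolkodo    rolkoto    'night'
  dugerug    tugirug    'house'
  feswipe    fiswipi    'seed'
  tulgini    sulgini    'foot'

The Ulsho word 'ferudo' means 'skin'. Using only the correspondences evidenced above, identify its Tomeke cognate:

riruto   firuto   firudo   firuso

firuto

wergawag ~ wirgawag, dugerug ~ tugirug — Ulsho e corresponds to Tomeke i after a consonant, before r.
rolkodo ~ rolkoto — Ulsho d corresponds to Tomeke t between vowels (before a back vowel).
Applying these to Ulsho 'ferudo':
  ferudo → firudo   (e→i after a consonant, before r)
  firudo → firuto   (d→t between vowels (before a back vowel))
So the Tomeke cognate is 'firuto'.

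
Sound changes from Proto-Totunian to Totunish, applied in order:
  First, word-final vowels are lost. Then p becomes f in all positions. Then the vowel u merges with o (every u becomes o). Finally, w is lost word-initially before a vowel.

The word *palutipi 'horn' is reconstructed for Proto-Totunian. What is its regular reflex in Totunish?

falotif

Totunish: *palutipi
  palutipi → palutip   [apocope]
  palutip → falutif   [unconditioned shift]
  falutif → falotif   [vowel merger]
  falotif (rule 4 does not apply)
  giving Totunish falotif.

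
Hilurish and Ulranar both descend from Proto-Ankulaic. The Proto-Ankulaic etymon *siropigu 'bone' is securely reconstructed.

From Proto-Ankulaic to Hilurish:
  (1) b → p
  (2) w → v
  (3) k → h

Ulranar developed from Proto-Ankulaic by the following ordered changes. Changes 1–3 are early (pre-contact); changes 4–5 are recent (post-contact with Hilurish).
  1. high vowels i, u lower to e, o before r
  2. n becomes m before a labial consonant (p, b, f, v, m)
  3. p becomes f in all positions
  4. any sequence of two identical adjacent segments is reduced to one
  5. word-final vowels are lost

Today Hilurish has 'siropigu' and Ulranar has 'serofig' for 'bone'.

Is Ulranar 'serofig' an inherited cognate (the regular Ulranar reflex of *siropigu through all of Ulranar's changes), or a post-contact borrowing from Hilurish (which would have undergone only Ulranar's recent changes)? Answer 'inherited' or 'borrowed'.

If inherited, *siropigu would pass through all of Ulranar's changes:
Ulranar: start from *siropigu.
  rule 1 (pre-rhotic lowering): siropigu → seropigu
  rule 2: no change — seropigu
  rule 3 (unconditioned shift): seropigu → serofigu
  rule 4: no change — serofigu
  rule 5 (apocope): serofigu → serofig
  ⇒ Ulranar serofig
If borrowed from Hilurish 'siropigu' after the early changes, it would undergo only the recent ones:
  rule 4 (degemination): no change (siropigu)
  rule 5 (apocope): siropigu → siropig
  ⇒ as a loan: siropig
Ulranar 'serofig' matches the inherited outcome exactly, so it is an inherited cognate, not a loan.

inherited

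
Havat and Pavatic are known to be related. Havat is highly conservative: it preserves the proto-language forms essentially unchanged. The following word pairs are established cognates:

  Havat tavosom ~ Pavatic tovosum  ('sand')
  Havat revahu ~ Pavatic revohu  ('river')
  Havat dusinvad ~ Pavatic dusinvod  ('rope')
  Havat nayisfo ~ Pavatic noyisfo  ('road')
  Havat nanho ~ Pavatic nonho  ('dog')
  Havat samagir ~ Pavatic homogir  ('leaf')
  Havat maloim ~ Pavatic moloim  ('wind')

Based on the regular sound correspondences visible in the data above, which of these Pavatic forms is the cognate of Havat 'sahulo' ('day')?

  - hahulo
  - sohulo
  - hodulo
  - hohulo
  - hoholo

samagir ~ homogir — Havat s corresponds to Pavatic h word-initially before a back vowel.
revahu ~ revohu, dusinvad ~ dusinvod — Havat a corresponds to Pavatic o after a consonant, before a consonant other than r, m, n, p, b, f, v.
Applying these to Havat 'sahulo':
  sahulo → hahulo   (s→h word-initially before a back vowel)
  hahulo → hohulo   (a→o after a consonant, before a consonant other than r, m, n, p, b, f, v)
So the Pavatic cognate is 'hohulo'.

hohulo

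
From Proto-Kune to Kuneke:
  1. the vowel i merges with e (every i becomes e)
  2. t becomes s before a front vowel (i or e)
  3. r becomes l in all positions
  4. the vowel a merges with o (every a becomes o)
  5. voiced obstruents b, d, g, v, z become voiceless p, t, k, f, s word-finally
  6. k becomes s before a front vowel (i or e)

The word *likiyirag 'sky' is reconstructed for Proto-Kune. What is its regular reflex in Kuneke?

Kuneke: start from *likiyirag.
  rule 1 (vowel merger): likiyirag → lekeyerag
  rule 2: no change — lekeyerag
  rule 3 (unconditioned shift): lekeyerag → lekeyelag
  rule 4 (vowel merger): lekeyelag → lekeyelog
  rule 5 (final devoicing): lekeyelog → lekeyelok
  rule 6 (palatalisation): lekeyelok → leseyelok
  ⇒ Kuneke leseyelok

leseyelok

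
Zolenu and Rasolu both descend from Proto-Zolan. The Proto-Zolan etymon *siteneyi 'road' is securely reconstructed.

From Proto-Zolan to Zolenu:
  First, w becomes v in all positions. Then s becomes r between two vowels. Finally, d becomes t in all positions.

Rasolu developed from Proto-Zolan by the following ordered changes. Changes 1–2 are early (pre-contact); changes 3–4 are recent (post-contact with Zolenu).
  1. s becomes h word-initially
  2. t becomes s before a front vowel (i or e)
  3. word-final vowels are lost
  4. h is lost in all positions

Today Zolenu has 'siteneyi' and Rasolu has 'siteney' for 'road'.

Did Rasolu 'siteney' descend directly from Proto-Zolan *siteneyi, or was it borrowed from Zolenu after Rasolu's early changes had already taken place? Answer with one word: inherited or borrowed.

If inherited, *siteneyi would pass through all of Rasolu's changes:
Rasolu: start from *siteneyi.
  rule 1 (debuccalisation): siteneyi → hiteneyi
  rule 2 (palatalisation): hiteneyi → hiseneyi
  rule 3 (apocope): hiseneyi → hiseney
  rule 4 (h-loss): hiseney → iseney
  ⇒ Rasolu iseney
If borrowed from Zolenu 'siteneyi' after the early changes, it would undergo only the recent ones:
  rule 3 (apocope): siteneyi → siteney
  rule 4 (h-loss): no change (siteney)
  ⇒ as a loan: siteney
Rasolu 'siteney' matches the loan outcome 'siteney', not the inherited 'iseney' — it skipped the early Rasolu changes, so it was borrowed from Zolenu.

borrowed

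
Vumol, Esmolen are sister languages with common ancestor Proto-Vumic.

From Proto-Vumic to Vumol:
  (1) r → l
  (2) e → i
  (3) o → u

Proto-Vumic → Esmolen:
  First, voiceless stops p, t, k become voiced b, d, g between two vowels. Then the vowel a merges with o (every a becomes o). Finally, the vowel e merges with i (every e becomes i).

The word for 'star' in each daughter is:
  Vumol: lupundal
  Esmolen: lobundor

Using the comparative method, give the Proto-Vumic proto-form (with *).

Position 7: Vumol has a, Esmolen has o. Vumol preserves a here (none of its changes turn any other segment into a), so the proto-segment is *a.
Position 8: Vumol has l, Esmolen has r. Esmolen preserves r here (none of its changes turn any other segment into r), so the proto-segment is *r.
This points to *lopundar. Verify forward in each daughter:
Vumol: start from *lopundar.
  rule 1 (unconditioned shift): lopundar → lopundal
  rule 2: no change — lopundal
  rule 3 (vowel merger): lopundal → lupundal
  ⇒ Vumol lupundal
Esmolen: *lopundar > lobundar > lobundor  (by intervocalic voicing, vowel merger)
No other proto-form is consistent with every reflex, so the reconstruction is *lopundar.

*lopundar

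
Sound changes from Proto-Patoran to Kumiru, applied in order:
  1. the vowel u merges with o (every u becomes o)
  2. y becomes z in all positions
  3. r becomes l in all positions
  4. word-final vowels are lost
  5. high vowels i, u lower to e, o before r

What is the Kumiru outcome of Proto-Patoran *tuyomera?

Kumiru: start from *tuyomera.
  rule 1 (vowel merger): tuyomera → toyomera
  rule 2 (unconditioned shift): toyomera → tozomera
  rule 3 (unconditioned shift): tozomera → tozomela
  rule 4 (apocope): tozomela → tozomel
  rule 5: no change — tozomel
  ⇒ Kumiru tozomel

tozomel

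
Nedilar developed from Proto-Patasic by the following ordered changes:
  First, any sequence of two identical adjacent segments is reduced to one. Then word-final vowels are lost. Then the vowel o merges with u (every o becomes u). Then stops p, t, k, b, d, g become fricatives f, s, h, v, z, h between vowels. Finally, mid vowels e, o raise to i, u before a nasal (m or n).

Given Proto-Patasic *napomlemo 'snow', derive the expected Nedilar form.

nafumlim

Nedilar: *napomlemo > napomlem > napumlem > nafumlem > nafumlim  (by apocope, vowel merger, intervocalic lenition, pre-nasal raising)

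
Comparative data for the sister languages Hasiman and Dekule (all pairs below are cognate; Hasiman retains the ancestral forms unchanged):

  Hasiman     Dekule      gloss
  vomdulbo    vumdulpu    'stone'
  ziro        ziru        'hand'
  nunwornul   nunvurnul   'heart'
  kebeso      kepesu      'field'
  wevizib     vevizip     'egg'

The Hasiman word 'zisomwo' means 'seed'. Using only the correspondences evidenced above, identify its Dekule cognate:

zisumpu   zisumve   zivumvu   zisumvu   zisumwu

zisumvu

vomdulbo ~ vumdulpu — Hasiman o corresponds to Dekule u after a consonant, before a nasal.
nunwornul ~ nunvurnul — Hasiman w corresponds to Dekule v after a consonant, before a back vowel.
vomdulbo ~ vumdulpu, ziro ~ ziru — Hasiman o corresponds to Dekule u word-finally.
Applying these to Hasiman 'zisomwo':
  zisomwo → zisumwo   (o→u after a consonant, before a nasal)
  zisumwo → zisumvo   (w→v after a consonant, before a back vowel)
  zisumvo → zisumvu   (o→u word-finally)
So the Dekule cognate is 'zisumvu'.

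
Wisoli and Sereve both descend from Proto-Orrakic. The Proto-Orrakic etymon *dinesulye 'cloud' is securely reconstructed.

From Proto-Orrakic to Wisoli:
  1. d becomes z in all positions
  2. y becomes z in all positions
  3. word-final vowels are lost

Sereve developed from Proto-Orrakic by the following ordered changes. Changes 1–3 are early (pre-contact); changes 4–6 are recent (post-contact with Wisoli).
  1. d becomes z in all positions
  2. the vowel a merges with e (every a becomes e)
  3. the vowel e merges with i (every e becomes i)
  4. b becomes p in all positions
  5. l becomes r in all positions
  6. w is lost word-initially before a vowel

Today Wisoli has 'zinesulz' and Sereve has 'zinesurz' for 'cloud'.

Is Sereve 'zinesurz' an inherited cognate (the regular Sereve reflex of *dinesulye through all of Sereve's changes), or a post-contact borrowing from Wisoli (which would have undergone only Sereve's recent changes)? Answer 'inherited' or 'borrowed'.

borrowed

If inherited, *dinesulye would pass through all of Sereve's changes:
Sereve: *dinesulye
  dinesulye → zinesulye   [unconditioned shift]
  zinesulye (rule 2 does not apply)
  zinesulye → zinisulyi   [vowel merger]
  zinisulyi (rule 4 does not apply)
  zinisulyi → zinisuryi   [unconditioned shift]
  zinisuryi (rule 6 does not apply)
  giving Sereve zinisuryi.
If borrowed from Wisoli 'zinesulz' after the early changes, it would undergo only the recent ones:
  rule 4 (unconditioned shift): no change (zinesulz)
  rule 5 (unconditioned shift): zinesulz → zinesurz
  rule 6 (glide loss): no change (zinesurz)
  ⇒ as a loan: zinesurz
Sereve 'zinesurz' matches the loan outcome 'zinesurz', not the inherited 'zinisuryi' — it skipped the early Sereve changes, so it was borrowed from Wisoli.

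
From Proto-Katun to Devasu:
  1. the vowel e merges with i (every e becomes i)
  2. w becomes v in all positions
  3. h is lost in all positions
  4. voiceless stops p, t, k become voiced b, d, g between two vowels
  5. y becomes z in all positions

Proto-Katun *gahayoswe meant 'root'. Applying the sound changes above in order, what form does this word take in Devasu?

gaazosvi

Devasu: *gahayoswe
  gahayoswe → gahayoswi   [vowel merger]
  gahayoswi → gahayosvi   [unconditioned shift]
  gahayosvi → gaayosvi   [h-loss]
  gaayosvi (rule 4 does not apply)
  gaayosvi → gaazosvi   [unconditioned shift]
  giving Devasu gaazosvi.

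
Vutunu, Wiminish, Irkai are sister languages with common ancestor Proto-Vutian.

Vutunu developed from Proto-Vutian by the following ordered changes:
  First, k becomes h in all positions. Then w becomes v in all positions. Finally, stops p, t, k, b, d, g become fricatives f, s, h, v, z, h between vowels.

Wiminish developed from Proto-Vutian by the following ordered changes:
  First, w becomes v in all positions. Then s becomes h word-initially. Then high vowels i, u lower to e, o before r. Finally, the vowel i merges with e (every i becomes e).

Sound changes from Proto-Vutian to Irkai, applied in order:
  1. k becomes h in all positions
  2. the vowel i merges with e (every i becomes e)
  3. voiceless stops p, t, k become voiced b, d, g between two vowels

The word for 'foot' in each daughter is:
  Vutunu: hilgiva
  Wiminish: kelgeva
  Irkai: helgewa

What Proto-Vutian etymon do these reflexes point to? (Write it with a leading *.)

*kilgiwa

Position 1: Vutunu has h, Wiminish has k, Irkai has h. Wiminish preserves k here (none of its changes turn any other segment into k), so the proto-segment is *k.
Position 2: Vutunu has i, Wiminish has e, Irkai has e. Vutunu preserves i here (none of its changes turn any other segment into i), so the proto-segment is *i.
Continuing position by position gives *kilgiwa; check it forward:
Vutunu: start from *kilgiwa.
  rule 1 (unconditioned shift): kilgiwa → hilgiwa
  rule 2 (unconditioned shift): hilgiwa → hilgiva
  rule 3: no change — hilgiva
  ⇒ Vutunu hilgiva
Wiminish: *kilgiwa > kilgiva > kelgeva  (by unconditioned shift, vowel merger)
Irkai: start from *kilgiwa.
  rule 1 (unconditioned shift): kilgiwa → hilgiwa
  rule 2 (vowel merger): hilgiwa → helgewa
  rule 3: no change — helgewa
  ⇒ Irkai helgewa
No other proto-form is consistent with every reflex, so the reconstruction is *kilgiwa.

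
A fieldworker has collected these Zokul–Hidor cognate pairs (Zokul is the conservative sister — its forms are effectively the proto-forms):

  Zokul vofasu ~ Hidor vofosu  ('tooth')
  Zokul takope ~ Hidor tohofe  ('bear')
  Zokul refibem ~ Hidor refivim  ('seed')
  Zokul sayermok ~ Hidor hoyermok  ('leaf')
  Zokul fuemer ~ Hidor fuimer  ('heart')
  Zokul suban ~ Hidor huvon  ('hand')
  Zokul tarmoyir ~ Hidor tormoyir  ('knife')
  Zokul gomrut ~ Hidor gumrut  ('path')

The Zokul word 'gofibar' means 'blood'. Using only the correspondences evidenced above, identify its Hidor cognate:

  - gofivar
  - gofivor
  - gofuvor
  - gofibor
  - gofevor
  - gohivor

gofivor

suban ~ huvon — Zokul b corresponds to Hidor v between vowels (before a back vowel).
tarmoyir ~ tormoyir — Zokul a corresponds to Hidor o after a consonant, before r.
Applying these to Zokul 'gofibar':
  gofibar → gofivar   (b→v between vowels (before a back vowel))
  gofivar → gofivor   (a→o after a consonant, before r)
So the Hidor cognate is 'gofivor'.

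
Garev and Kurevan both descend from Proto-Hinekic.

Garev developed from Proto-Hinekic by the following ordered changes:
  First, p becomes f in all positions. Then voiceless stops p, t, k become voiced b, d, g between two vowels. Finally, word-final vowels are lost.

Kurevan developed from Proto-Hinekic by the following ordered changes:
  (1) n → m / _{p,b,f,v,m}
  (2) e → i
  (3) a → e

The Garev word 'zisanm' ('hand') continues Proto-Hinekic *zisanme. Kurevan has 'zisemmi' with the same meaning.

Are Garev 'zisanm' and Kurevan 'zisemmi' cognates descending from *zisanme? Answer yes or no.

Derive the expected Kurevan reflex of *zisanme:
Kurevan: start from *zisanme.
  rule 1 (nasal place assimilation): zisanme → zisamme
  rule 2 (vowel merger): zisamme → zisammi
  rule 3 (vowel merger): zisammi → zisemmi
  ⇒ Kurevan zisemmi
Kurevan 'zisemmi' matches the regular reflex exactly, so the pair is cognate.

yes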